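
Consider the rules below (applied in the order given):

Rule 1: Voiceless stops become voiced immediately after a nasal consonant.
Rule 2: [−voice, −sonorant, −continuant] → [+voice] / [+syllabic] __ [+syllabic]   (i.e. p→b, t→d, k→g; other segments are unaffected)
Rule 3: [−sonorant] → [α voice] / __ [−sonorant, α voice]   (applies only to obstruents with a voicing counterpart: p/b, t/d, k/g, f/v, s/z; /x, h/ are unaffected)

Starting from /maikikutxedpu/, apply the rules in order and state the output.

maigigutxetpu

Rule 1 (post-nasal voicing): no segment meets the environment; /maikikutxedpu/ is unchanged.
Rule 2 (intervocalic voicing): /k/ is a voiceless stop between vowels /i/ and /i/, so it voices to [g]. /k/ is a voiceless stop between vowels /i/ and /u/, so it voices to [g]. /maikikutxedpu/ → maigigutxedpu.
Rule 3 (regressive voicing assimilation): /d/ precedes the voiceless obstruent /p/, so it devoices to [t] by assimilation. /maigigutxedpu/ → maigigutxetpu.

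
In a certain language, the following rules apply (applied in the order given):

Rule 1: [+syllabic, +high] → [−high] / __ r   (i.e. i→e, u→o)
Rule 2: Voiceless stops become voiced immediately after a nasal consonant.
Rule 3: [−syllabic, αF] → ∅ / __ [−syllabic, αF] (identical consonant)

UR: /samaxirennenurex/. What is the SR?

Rule 1 (pre-rhotic lowering): /i/ is a high vowel immediately before /r/, so it lowers to [e]. /u/ is a high vowel immediately before /r/, so it lowers to [o]. /samaxirennenurex/ → samaxerennenorex.
Rule 2 (post-nasal voicing): no segment meets the environment; /samaxerennenorex/ is unchanged.
Rule 3 (degemination): /nn/ is a geminate; the first /n/ deletes. /samaxerennenorex/ → samaxerenenorex.

samaxerenenorex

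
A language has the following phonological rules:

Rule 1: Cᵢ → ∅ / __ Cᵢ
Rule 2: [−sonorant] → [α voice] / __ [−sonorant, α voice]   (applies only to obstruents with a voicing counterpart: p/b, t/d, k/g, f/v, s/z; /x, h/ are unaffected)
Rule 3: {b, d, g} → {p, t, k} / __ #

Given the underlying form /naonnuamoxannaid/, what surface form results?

naonuamoxanait

Rule 1 (degemination): /nn/ is a geminate; the first /n/ deletes. /nn/ is a geminate; the first /n/ deletes. /naonnuamoxannaid/ → naonuamoxanaid.
Rule 2 (regressive voicing assimilation): no segment meets the environment; /naonuamoxanaid/ is unchanged.
Rule 3 (final devoicing): /d/ is a voiced stop in word-final position, so it devoices to [t]. /naonuamoxanaid/ → naonuamoxanait.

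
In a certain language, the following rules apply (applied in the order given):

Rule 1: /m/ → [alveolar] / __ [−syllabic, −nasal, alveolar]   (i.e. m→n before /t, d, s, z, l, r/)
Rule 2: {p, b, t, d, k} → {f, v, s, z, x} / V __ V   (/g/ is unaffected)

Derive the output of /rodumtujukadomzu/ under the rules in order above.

Rule 1 (nasal place assimilation): /m/ precedes the alveolar consonant /t/, so it assimilates in place to [n]. /m/ precedes the alveolar consonant /z/, so it assimilates in place to [n]. /rodumtujukadomzu/ → roduntujukadonzu.
Rule 2 (intervocalic spirantization): /d/ is a stop between vowels /o/ and /u/, so it spirantizes to the fricative [z]. /k/ is a stop between vowels /u/ and /a/, so it spirantizes to the fricative [x]. /d/ is a stop between vowels /a/ and /o/, so it spirantizes to the fricative [z]. /roduntujukadonzu/ → rozuntujuxazonzu.

rozuntujuxazonzu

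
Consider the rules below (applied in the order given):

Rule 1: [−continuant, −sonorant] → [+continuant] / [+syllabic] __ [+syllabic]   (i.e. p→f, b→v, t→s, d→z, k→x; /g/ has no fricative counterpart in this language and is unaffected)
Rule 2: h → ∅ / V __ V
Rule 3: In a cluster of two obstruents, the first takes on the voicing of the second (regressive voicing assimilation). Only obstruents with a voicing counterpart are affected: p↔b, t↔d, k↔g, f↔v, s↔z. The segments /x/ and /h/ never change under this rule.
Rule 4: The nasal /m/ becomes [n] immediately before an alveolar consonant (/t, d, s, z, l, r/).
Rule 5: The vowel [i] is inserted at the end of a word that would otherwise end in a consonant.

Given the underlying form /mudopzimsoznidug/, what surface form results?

Rule 1 (intervocalic spirantization): /d/ is a stop between vowels /u/ and /o/, so it spirantizes to the fricative [z]. /d/ is a stop between vowels /i/ and /u/, so it spirantizes to the fricative [z]. /mudopzimsoznidug/ → muzopzimsoznizug.
Rule 2 (intervocalic h-deletion): no segment meets the environment; /muzopzimsoznizug/ is unchanged.
Rule 3 (regressive voicing assimilation): /p/ precedes the voiced obstruent /z/, so it voices to [b] by assimilation. /muzopzimsoznizug/ → muzobzimsoznizug.
Rule 4 (nasal place assimilation): /m/ precedes the alveolar consonant /s/, so it assimilates in place to [n]. /muzobzimsoznizug/ → muzobzinsoznizug.
Rule 5 (final i-epenthesis): the form ends in the consonant /g/, so [i] is inserted word-finally. /muzobzinsoznizug/ → muzobzinsoznizugi.

muzobzinsoznizugi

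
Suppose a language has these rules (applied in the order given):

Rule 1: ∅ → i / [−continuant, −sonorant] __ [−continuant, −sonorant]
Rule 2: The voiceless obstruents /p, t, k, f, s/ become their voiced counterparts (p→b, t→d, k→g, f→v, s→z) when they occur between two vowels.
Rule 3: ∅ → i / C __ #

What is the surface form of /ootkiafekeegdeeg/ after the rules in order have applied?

oodigiavegeegideegi

Rule 1 (stop-cluster i-epenthesis): /t/ and /k/ form a stop–stop cluster, so [i] is inserted between them. /g/ and /d/ form a stop–stop cluster, so [i] is inserted between them. /ootkiafekeegdeeg/ → ootikiafekeegideeg.
Rule 2 (intervocalic voicing): /t/ is a voiceless obstruent between vowels /o/ and /i/, so it voices to [d]. /k/ is a voiceless obstruent between vowels /i/ and /i/, so it voices to [g]. /f/ is a voiceless obstruent between vowels /a/ and /e/, so it voices to [v]. /k/ is a voiceless obstruent between vowels /e/ and /e/, so it voices to [g]. /ootikiafekeegideeg/ → oodigiavegeegideeg.
Rule 3 (final i-epenthesis): the form ends in the consonant /g/, so [i] is inserted word-finally. /oodigiavegeegideeg/ → oodigiavegeegideegi.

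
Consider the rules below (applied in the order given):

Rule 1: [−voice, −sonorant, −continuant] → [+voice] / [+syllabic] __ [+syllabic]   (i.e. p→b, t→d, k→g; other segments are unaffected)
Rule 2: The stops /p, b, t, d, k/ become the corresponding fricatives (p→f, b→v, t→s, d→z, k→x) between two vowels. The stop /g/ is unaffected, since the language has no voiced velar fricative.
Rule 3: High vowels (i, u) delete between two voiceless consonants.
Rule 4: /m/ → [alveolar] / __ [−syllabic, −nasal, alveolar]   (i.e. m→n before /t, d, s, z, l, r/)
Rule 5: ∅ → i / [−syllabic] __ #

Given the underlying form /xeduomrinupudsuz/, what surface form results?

Rule 1 (intervocalic voicing): /p/ is a voiceless stop between vowels /u/ and /u/, so it voices to [b]. /xeduomrinupudsuz/ → xeduomrinubudsuz.
Rule 2 (intervocalic spirantization): /d/ is a stop between vowels /e/ and /u/, so it spirantizes to the fricative [z]. /b/ is a stop between vowels /u/ and /u/, so it spirantizes to the fricative [v]. /xeduomrinubudsuz/ → xezuomrinuvudsuz.
Rule 3 (high vowel syncope): no segment meets the environment; /xezuomrinuvudsuz/ is unchanged.
Rule 4 (nasal place assimilation): /m/ precedes the alveolar consonant /r/, so it assimilates in place to [n]. /xezuomrinuvudsuz/ → xezuonrinuvudsuz.
Rule 5 (final i-epenthesis): the form ends in the consonant /z/, so [i] is inserted word-finally. /xezuonrinuvudsuz/ → xezuonrinuvudsuzi.

xezuonrinuvudsuzi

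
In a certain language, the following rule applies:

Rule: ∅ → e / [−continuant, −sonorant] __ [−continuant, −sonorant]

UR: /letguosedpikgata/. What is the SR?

leteguosedepikegata

/t/ and /g/ form a stop–stop cluster, so [e] is inserted between them.
/d/ and /p/ form a stop–stop cluster, so [e] is inserted between them.
/k/ and /g/ form a stop–stop cluster, so [e] is inserted between them.
Surface form: [leteguosedepikegata].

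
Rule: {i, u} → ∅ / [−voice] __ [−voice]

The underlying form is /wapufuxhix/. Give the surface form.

wapfxhx

/u/ is a high vowel flanked by voiceless consonants /p/ and /f/, so it deletes.
/u/ is a high vowel flanked by voiceless consonants /f/ and /x/, so it deletes.
/i/ is a high vowel flanked by voiceless consonants /h/ and /x/, so it deletes.
Surface form: [wapfxhx].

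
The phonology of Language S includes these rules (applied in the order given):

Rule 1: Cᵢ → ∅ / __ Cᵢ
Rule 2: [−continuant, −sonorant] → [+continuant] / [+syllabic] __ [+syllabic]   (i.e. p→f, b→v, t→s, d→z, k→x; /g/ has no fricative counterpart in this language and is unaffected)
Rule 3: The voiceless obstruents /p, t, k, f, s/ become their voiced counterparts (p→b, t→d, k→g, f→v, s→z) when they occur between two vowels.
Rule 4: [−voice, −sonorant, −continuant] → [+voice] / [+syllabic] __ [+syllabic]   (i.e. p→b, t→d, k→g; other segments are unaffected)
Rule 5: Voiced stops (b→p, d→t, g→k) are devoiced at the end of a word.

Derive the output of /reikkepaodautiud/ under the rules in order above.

reixevaozauziut

Rule 1 (degemination): /kk/ is a geminate; the first /k/ deletes. /reikkepaodautiud/ → reikepaodautiud.
Rule 2 (intervocalic spirantization): /k/ is a stop between vowels /i/ and /e/, so it spirantizes to the fricative [x]. /p/ is a stop between vowels /e/ and /a/, so it spirantizes to the fricative [f]. /d/ is a stop between vowels /o/ and /a/, so it spirantizes to the fricative [z]. /t/ is a stop between vowels /u/ and /i/, so it spirantizes to the fricative [s]. /reikepaodautiud/ → reixefaozausiud.
Rule 3 (intervocalic voicing): /f/ is a voiceless obstruent between vowels /e/ and /a/, so it voices to [v]. /s/ is a voiceless obstruent between vowels /u/ and /i/, so it voices to [z]. /reixefaozausiud/ → reixevaozauziud.
Rule 4 (intervocalic voicing): no segment meets the environment; /reixevaozauziud/ is unchanged.
Rule 5 (final devoicing): /d/ is a voiced stop in word-final position, so it devoices to [t]. /reixevaozauziud/ → reixevaozauziut.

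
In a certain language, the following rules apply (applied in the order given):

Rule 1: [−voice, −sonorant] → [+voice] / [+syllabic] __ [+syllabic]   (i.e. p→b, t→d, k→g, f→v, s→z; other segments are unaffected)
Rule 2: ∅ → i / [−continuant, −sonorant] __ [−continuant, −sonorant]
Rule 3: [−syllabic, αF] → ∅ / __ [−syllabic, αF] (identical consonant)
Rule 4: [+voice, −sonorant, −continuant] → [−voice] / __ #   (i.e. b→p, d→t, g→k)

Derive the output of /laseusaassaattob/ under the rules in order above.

lazeuzaasaatitop

Rule 1 (intervocalic voicing): /s/ is a voiceless obstruent between vowels /a/ and /e/, so it voices to [z]. /s/ is a voiceless obstruent between vowels /u/ and /a/, so it voices to [z]. /laseusaassaattob/ → lazeuzaassaattob.
Rule 2 (stop-cluster i-epenthesis): /t/ and /t/ form a stop–stop cluster, so [i] is inserted between them. /lazeuzaassaattob/ → lazeuzaassaatitob.
Rule 3 (degemination): /ss/ is a geminate; the first /s/ deletes. /lazeuzaassaatitob/ → lazeuzaasaatitob.
Rule 4 (final devoicing): /b/ is a voiced stop in word-final position, so it devoices to [p]. /lazeuzaasaatitob/ → lazeuzaasaatitop.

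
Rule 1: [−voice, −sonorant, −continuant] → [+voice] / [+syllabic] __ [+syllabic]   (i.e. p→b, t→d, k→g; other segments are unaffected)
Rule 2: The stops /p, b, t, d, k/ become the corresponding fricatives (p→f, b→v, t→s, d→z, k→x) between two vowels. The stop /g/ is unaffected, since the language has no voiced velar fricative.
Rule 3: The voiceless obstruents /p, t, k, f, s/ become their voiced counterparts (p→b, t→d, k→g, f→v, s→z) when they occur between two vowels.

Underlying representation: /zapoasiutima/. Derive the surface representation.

zavoaziuzima

Rule 1 (intervocalic voicing): /p/ is a voiceless stop between vowels /a/ and /o/, so it voices to [b]. /t/ is a voiceless stop between vowels /u/ and /i/, so it voices to [d]. /zapoasiutima/ → zaboasiudima.
Rule 2 (intervocalic spirantization): /b/ is a stop between vowels /a/ and /o/, so it spirantizes to the fricative [v]. /d/ is a stop between vowels /u/ and /i/, so it spirantizes to the fricative [z]. /zaboasiudima/ → zavoasiuzima.
Rule 3 (intervocalic voicing): /s/ is a voiceless obstruent between vowels /a/ and /i/, so it voices to [z]. /zavoasiuzima/ → zavoaziuzima.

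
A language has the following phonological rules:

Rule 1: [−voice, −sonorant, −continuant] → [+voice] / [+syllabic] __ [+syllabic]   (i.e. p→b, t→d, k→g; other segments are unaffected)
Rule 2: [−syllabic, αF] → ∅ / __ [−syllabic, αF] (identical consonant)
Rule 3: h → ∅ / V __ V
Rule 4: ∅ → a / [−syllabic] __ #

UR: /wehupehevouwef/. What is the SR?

Rule 1 (intervocalic voicing): /p/ is a voiceless stop between vowels /u/ and /e/, so it voices to [b]. /wehupehevouwef/ → wehubehevouwef.
Rule 2 (degemination): no segment meets the environment; /wehubehevouwef/ is unchanged.
Rule 3 (intervocalic h-deletion): /h/ occurs between vowels /e/ and /u/, so it deletes. /h/ occurs between vowels /e/ and /e/, so it deletes. /wehubehevouwef/ → weubeevouwef.
Rule 4 (final a-epenthesis): the form ends in the consonant /f/, so [a] is inserted word-finally. /weubeevouwef/ → weubeevouwefa.

weubeevouwefa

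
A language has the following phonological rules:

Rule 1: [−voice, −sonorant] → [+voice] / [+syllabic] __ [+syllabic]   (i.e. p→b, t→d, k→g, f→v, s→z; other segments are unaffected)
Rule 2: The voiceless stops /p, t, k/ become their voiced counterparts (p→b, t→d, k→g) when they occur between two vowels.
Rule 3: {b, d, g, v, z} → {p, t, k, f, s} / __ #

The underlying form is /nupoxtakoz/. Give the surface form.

Rule 1 (intervocalic voicing): /p/ is a voiceless obstruent between vowels /u/ and /o/, so it voices to [b]. /k/ is a voiceless obstruent between vowels /a/ and /o/, so it voices to [g]. /nupoxtakoz/ → nuboxtagoz.
Rule 2 (intervocalic voicing): no segment meets the environment; /nuboxtagoz/ is unchanged.
Rule 3 (final devoicing): /z/ is a voiced obstruent in word-final position, so it devoices to [s]. /nuboxtagoz/ → nuboxtagos.

nuboxtagos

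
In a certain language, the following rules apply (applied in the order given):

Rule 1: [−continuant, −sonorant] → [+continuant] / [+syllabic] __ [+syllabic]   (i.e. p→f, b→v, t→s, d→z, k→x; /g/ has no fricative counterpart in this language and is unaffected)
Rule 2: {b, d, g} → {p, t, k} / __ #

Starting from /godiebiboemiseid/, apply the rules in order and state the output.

Rule 1 (intervocalic spirantization): /d/ is a stop between vowels /o/ and /i/, so it spirantizes to the fricative [z]. /b/ is a stop between vowels /e/ and /i/, so it spirantizes to the fricative [v]. /b/ is a stop between vowels /i/ and /o/, so it spirantizes to the fricative [v]. /godiebiboemiseid/ → gozievivoemiseid.
Rule 2 (final devoicing): /d/ is a voiced stop in word-final position, so it devoices to [t]. /gozievivoemiseid/ → gozievivoemiseit.

gozievivoemiseit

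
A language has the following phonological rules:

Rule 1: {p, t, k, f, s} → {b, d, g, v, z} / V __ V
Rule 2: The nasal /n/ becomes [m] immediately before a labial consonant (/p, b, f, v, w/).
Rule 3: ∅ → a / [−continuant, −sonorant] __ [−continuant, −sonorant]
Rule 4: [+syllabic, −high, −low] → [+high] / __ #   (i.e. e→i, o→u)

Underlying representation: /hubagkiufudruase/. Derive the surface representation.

hubagakiuvudruazi

Rule 1 (intervocalic voicing): /f/ is a voiceless obstruent between vowels /u/ and /u/, so it voices to [v]. /s/ is a voiceless obstruent between vowels /a/ and /e/, so it voices to [z]. /hubagkiufudruase/ → hubagkiuvudruaze.
Rule 2 (nasal place assimilation): no segment meets the environment; /hubagkiuvudruaze/ is unchanged.
Rule 3 (stop-cluster a-epenthesis): /g/ and /k/ form a stop–stop cluster, so [a] is inserted between them. /hubagkiuvudruaze/ → hubagakiuvudruaze.
Rule 4 (final vowel raising): /e/ is a mid vowel in word-final position, so it raises to [i]. /hubagakiuvudruaze/ → hubagakiuvudruazi.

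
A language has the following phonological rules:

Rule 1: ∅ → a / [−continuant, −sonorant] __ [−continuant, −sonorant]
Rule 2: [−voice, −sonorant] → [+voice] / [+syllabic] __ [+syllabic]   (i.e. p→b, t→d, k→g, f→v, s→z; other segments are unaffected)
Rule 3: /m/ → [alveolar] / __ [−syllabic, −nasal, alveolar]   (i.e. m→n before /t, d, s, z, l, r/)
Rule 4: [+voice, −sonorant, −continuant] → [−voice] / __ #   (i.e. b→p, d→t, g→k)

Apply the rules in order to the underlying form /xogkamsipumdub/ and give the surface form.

xogagansibundup

Rule 1 (stop-cluster a-epenthesis): /g/ and /k/ form a stop–stop cluster, so [a] is inserted between them. /xogkamsipumdub/ → xogakamsipumdub.
Rule 2 (intervocalic voicing): /k/ is a voiceless obstruent between vowels /a/ and /a/, so it voices to [g]. /p/ is a voiceless obstruent between vowels /i/ and /u/, so it voices to [b]. /xogakamsipumdub/ → xogagamsibumdub.
Rule 3 (nasal place assimilation): /m/ precedes the alveolar consonant /s/, so it assimilates in place to [n]. /m/ precedes the alveolar consonant /d/, so it assimilates in place to [n]. /xogagamsibumdub/ → xogagansibundub.
Rule 4 (final devoicing): /b/ is a voiced stop in word-final position, so it devoices to [p]. /xogagansibundub/ → xogagansibundup.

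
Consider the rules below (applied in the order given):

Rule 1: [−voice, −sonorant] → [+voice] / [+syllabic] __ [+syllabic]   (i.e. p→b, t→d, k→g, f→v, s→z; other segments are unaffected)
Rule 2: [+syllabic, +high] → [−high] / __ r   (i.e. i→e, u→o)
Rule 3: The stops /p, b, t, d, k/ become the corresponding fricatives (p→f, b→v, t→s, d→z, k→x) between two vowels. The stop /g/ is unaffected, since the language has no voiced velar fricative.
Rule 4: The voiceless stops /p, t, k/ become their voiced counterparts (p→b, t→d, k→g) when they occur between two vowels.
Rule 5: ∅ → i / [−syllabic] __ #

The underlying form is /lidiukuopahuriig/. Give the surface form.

Rule 1 (intervocalic voicing): /k/ is a voiceless obstruent between vowels /u/ and /u/, so it voices to [g]. /p/ is a voiceless obstruent between vowels /o/ and /a/, so it voices to [b]. /lidiukuopahuriig/ → lidiuguobahuriig.
Rule 2 (pre-rhotic lowering): /u/ is a high vowel immediately before /r/, so it lowers to [o]. /lidiuguobahuriig/ → lidiuguobahoriig.
Rule 3 (intervocalic spirantization): /d/ is a stop between vowels /i/ and /i/, so it spirantizes to the fricative [z]. /b/ is a stop between vowels /o/ and /a/, so it spirantizes to the fricative [v]. /lidiuguobahoriig/ → liziuguovahoriig.
Rule 4 (intervocalic voicing): no segment meets the environment; /liziuguovahoriig/ is unchanged.
Rule 5 (final i-epenthesis): the form ends in the consonant /g/, so [i] is inserted word-finally. /liziuguovahoriig/ → liziuguovahoriigi.

liziuguovahoriigi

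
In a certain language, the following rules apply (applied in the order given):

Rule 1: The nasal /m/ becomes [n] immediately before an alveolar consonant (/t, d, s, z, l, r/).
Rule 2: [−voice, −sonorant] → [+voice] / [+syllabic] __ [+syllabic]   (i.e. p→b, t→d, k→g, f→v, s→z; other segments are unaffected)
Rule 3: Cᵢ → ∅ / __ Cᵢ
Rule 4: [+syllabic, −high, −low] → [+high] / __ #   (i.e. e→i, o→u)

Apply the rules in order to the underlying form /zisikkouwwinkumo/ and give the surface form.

zizikouwinkumu

Rule 1 (nasal place assimilation): no segment meets the environment; /zisikkouwwinkumo/ is unchanged.
Rule 2 (intervocalic voicing): /s/ is a voiceless obstruent between vowels /i/ and /i/, so it voices to [z]. /zisikkouwwinkumo/ → zizikkouwwinkumo.
Rule 3 (degemination): /kk/ is a geminate; the first /k/ deletes. /ww/ is a geminate; the first /w/ deletes. /zizikkouwwinkumo/ → zizikouwinkumo.
Rule 4 (final vowel raising): /o/ is a mid vowel in word-final position, so it raises to [u]. /zizikouwinkumo/ → zizikouwinkumu.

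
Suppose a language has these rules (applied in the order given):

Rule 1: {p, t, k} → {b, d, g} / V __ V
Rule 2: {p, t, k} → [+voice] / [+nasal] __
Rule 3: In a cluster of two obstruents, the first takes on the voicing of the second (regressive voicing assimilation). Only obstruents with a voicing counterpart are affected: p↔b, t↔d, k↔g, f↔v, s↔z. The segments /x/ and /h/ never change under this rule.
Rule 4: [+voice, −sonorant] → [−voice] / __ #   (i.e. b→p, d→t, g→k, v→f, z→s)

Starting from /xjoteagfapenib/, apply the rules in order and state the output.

xjodeakfabenip

Rule 1 (intervocalic voicing): /t/ is a voiceless stop between vowels /o/ and /e/, so it voices to [d]. /p/ is a voiceless stop between vowels /a/ and /e/, so it voices to [b]. /xjoteagfapenib/ → xjodeagfabenib.
Rule 2 (post-nasal voicing): no segment meets the environment; /xjodeagfabenib/ is unchanged.
Rule 3 (regressive voicing assimilation): /g/ precedes the voiceless obstruent /f/, so it devoices to [k] by assimilation. /xjodeagfabenib/ → xjodeakfabenib.
Rule 4 (final devoicing): /b/ is a voiced obstruent in word-final position, so it devoices to [p]. /xjodeakfabenib/ → xjodeakfabenip.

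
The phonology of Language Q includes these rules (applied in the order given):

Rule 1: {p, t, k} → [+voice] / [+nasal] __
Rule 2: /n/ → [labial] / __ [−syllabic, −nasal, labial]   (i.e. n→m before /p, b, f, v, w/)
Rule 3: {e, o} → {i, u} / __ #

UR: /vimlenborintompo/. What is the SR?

vimlemborindombu

Rule 1 (post-nasal voicing): /t/ is a voiceless stop immediately after the nasal /n/, so it voices to [d]. /p/ is a voiceless stop immediately after the nasal /m/, so it voices to [b]. /vimlenborintompo/ → vimlenborindombo.
Rule 2 (nasal place assimilation): /n/ precedes the labial consonant /b/, so it assimilates in place to [m]. /vimlenborindombo/ → vimlemborindombo.
Rule 3 (final vowel raising): /o/ is a mid vowel in word-final position, so it raises to [u]. /vimlemborindombo/ → vimlemborindombu.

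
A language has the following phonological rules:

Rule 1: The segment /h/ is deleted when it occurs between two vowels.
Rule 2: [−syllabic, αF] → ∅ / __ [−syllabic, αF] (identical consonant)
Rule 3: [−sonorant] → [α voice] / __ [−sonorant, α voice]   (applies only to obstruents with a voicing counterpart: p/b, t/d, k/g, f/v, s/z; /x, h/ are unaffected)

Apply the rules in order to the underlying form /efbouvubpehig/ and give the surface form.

Rule 1 (intervocalic h-deletion): /h/ occurs between vowels /e/ and /i/, so it deletes. /efbouvubpehig/ → efbouvubpeig.
Rule 2 (degemination): no segment meets the environment; /efbouvubpeig/ is unchanged.
Rule 3 (regressive voicing assimilation): /f/ precedes the voiced obstruent /b/, so it voices to [v] by assimilation. /b/ precedes the voiceless obstruent /p/, so it devoices to [p] by assimilation. /efbouvubpeig/ → evbouvuppeig.

evbouvuppeig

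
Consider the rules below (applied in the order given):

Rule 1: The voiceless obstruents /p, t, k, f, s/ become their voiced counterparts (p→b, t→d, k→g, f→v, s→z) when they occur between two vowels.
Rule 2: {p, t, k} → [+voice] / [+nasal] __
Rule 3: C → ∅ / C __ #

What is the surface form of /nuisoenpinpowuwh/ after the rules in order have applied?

nuizoenbinbowuw

Rule 1 (intervocalic voicing): /s/ is a voiceless obstruent between vowels /i/ and /o/, so it voices to [z]. /nuisoenpinpowuwh/ → nuizoenpinpowuwh.
Rule 2 (post-nasal voicing): /p/ is a voiceless stop immediately after the nasal /n/, so it voices to [b]. /p/ is a voiceless stop immediately after the nasal /n/, so it voices to [b]. /nuizoenpinpowuwh/ → nuizoenbinbowuwh.
Rule 3 (final cluster simplification): /h/ is the second consonant of a word-final cluster /wh/, so it deletes. /nuizoenbinbowuwh/ → nuizoenbinbowuw.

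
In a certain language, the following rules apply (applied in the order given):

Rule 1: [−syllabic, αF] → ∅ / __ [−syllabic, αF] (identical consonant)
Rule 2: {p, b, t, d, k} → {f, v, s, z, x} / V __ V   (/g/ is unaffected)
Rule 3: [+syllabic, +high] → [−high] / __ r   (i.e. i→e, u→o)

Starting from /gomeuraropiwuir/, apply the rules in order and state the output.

Rule 1 (degemination): no segment meets the environment; /gomeuraropiwuir/ is unchanged.
Rule 2 (intervocalic spirantization): /p/ is a stop between vowels /o/ and /i/, so it spirantizes to the fricative [f]. /gomeuraropiwuir/ → gomeurarofiwuir.
Rule 3 (pre-rhotic lowering): /u/ is a high vowel immediately before /r/, so it lowers to [o]. /i/ is a high vowel immediately before /r/, so it lowers to [e]. /gomeurarofiwuir/ → gomeorarofiwuer.

gomeorarofiwuer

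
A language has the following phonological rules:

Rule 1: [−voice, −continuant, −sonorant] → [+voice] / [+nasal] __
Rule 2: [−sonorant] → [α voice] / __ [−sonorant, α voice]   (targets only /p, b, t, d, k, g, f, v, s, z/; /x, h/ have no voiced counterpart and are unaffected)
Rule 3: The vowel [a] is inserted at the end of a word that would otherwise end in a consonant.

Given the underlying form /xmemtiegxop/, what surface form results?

xmemdiekxopa

Rule 1 (post-nasal voicing): /t/ is a voiceless stop immediately after the nasal /m/, so it voices to [d]. /xmemtiegxop/ → xmemdiegxop.
Rule 2 (regressive voicing assimilation): /g/ precedes the voiceless obstruent /x/, so it devoices to [k] by assimilation. /xmemdiegxop/ → xmemdiekxop.
Rule 3 (final a-epenthesis): the form ends in the consonant /p/, so [a] is inserted word-finally. /xmemdiekxop/ → xmemdiekxopa.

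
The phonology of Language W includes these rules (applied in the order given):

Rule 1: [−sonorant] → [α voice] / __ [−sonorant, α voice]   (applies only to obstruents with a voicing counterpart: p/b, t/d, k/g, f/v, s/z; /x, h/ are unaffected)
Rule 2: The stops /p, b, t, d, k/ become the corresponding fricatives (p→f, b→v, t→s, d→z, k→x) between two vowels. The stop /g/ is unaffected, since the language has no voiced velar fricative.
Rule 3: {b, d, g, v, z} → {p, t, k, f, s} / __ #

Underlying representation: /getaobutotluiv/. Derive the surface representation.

gesaovusotluif

Rule 1 (regressive voicing assimilation): no segment meets the environment; /getaobutotluiv/ is unchanged.
Rule 2 (intervocalic spirantization): /t/ is a stop between vowels /e/ and /a/, so it spirantizes to the fricative [s]. /b/ is a stop between vowels /o/ and /u/, so it spirantizes to the fricative [v]. /t/ is a stop between vowels /u/ and /o/, so it spirantizes to the fricative [s]. /getaobutotluiv/ → gesaovusotluiv.
Rule 3 (final devoicing): /v/ is a voiced obstruent in word-final position, so it devoices to [f]. /gesaovusotluiv/ → gesaovusotluif.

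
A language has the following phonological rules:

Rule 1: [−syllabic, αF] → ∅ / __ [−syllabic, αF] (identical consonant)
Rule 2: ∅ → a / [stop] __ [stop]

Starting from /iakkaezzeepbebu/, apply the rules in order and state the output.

iakaezeepabebu

Rule 1 (degemination): /kk/ is a geminate; the first /k/ deletes. /zz/ is a geminate; the first /z/ deletes. /iakkaezzeepbebu/ → iakaezeepbebu.
Rule 2 (stop-cluster a-epenthesis): /p/ and /b/ form a stop–stop cluster, so [a] is inserted between them. /iakaezeepbebu/ → iakaezeepabebu.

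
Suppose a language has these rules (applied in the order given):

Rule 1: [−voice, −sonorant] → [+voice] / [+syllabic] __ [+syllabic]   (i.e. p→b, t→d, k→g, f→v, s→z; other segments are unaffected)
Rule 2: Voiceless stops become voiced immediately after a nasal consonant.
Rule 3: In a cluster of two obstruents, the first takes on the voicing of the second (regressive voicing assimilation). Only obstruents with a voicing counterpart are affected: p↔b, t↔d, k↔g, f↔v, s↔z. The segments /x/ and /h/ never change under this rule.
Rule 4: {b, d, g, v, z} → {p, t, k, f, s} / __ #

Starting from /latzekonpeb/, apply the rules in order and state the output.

Rule 1 (intervocalic voicing): /k/ is a voiceless obstruent between vowels /e/ and /o/, so it voices to [g]. /latzekonpeb/ → latzegonpeb.
Rule 2 (post-nasal voicing): /p/ is a voiceless stop immediately after the nasal /n/, so it voices to [b]. /latzegonpeb/ → latzegonbeb.
Rule 3 (regressive voicing assimilation): /t/ precedes the voiced obstruent /z/, so it voices to [d] by assimilation. /latzegonbeb/ → ladzegonbeb.
Rule 4 (final devoicing): /b/ is a voiced obstruent in word-final position, so it devoices to [p]. /ladzegonbeb/ → ladzegonbep.

ladzegonbep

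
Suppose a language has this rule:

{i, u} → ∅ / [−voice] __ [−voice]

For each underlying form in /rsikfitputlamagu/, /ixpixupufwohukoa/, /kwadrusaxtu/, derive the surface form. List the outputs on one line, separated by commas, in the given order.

/rsikfitputlamagu/: /i/ is a high vowel flanked by voiceless consonants /s/ and /k/, so it deletes. /i/ is a high vowel flanked by voiceless consonants /f/ and /t/, so it deletes. /u/ is a high vowel flanked by voiceless consonants /p/ and /t/, so it deletes. → [rskftptlamagu].
/ixpixupufwohukoa/: /i/ is a high vowel flanked by voiceless consonants /p/ and /x/, so it deletes. /u/ is a high vowel flanked by voiceless consonants /x/ and /p/, so it deletes. /u/ is a high vowel flanked by voiceless consonants /p/ and /f/, so it deletes. /u/ is a high vowel flanked by voiceless consonants /h/ and /k/, so it deletes. → [ixpxpfwohkoa].
/kwadrusaxtu/: the rule's environment is not met; surfaces unchanged as [kwadrusaxtu].

rskftptlamagu, ixpxpfwohkoa, kwadrusaxtu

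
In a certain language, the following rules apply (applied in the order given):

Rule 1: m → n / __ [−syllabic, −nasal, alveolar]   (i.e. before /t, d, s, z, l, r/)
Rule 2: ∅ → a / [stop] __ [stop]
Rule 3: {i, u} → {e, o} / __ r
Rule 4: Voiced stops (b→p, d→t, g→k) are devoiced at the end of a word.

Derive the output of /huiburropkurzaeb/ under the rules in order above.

Rule 1 (nasal place assimilation): no segment meets the environment; /huiburropkurzaeb/ is unchanged.
Rule 2 (stop-cluster a-epenthesis): /p/ and /k/ form a stop–stop cluster, so [a] is inserted between them. /huiburropkurzaeb/ → huiburropakurzaeb.
Rule 3 (pre-rhotic lowering): /u/ is a high vowel immediately before /r/, so it lowers to [o]. /u/ is a high vowel immediately before /r/, so it lowers to [o]. /huiburropakurzaeb/ → huiborropakorzaeb.
Rule 4 (final devoicing): /b/ is a voiced stop in word-final position, so it devoices to [p]. /huiborropakorzaeb/ → huiborropakorzaep.

huiborropakorzaep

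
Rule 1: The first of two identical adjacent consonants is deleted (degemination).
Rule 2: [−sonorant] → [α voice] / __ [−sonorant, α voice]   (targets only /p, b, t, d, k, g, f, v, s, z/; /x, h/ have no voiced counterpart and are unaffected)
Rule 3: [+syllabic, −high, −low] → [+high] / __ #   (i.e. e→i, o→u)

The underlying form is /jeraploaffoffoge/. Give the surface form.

Rule 1 (degemination): /ff/ is a geminate; the first /f/ deletes. /ff/ is a geminate; the first /f/ deletes. /jeraploaffoffoge/ → jeraploafofoge.
Rule 2 (regressive voicing assimilation): no segment meets the environment; /jeraploafofoge/ is unchanged.
Rule 3 (final vowel raising): /e/ is a mid vowel in word-final position, so it raises to [i]. /jeraploafofoge/ → jeraploafofogi.

jeraploafofogi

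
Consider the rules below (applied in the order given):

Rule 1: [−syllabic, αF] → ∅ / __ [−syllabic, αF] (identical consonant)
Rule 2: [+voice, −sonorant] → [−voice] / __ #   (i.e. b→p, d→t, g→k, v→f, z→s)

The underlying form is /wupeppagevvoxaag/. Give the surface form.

wupepagevoxaak

Rule 1 (degemination): /pp/ is a geminate; the first /p/ deletes. /vv/ is a geminate; the first /v/ deletes. /wupeppagevvoxaag/ → wupepagevoxaag.
Rule 2 (final devoicing): /g/ is a voiced obstruent in word-final position, so it devoices to [k]. /wupepagevoxaag/ → wupepagevoxaak.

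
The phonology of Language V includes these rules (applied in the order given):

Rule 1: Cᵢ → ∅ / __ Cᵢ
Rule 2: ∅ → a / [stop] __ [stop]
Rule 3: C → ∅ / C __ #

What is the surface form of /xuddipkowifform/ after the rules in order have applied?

Rule 1 (degemination): /dd/ is a geminate; the first /d/ deletes. /ff/ is a geminate; the first /f/ deletes. /xuddipkowifform/ → xudipkowiform.
Rule 2 (stop-cluster a-epenthesis): /p/ and /k/ form a stop–stop cluster, so [a] is inserted between them. /xudipkowiform/ → xudipakowiform.
Rule 3 (final cluster simplification): /m/ is the second consonant of a word-final cluster /rm/, so it deletes. /xudipakowiform/ → xudipakowifor.

xudipakowifor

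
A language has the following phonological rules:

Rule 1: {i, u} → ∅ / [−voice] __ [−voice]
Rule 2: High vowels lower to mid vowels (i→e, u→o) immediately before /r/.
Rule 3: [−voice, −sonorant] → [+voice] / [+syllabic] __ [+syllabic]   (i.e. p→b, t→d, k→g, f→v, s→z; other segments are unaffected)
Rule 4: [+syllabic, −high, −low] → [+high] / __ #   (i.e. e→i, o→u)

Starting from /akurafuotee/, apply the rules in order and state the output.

agoravuodei

Rule 1 (high vowel syncope): no segment meets the environment; /akurafuotee/ is unchanged.
Rule 2 (pre-rhotic lowering): /u/ is a high vowel immediately before /r/, so it lowers to [o]. /akurafuotee/ → akorafuotee.
Rule 3 (intervocalic voicing): /k/ is a voiceless obstruent between vowels /a/ and /o/, so it voices to [g]. /f/ is a voiceless obstruent between vowels /a/ and /u/, so it voices to [v]. /t/ is a voiceless obstruent between vowels /o/ and /e/, so it voices to [d]. /akorafuotee/ → agoravuodee.
Rule 4 (final vowel raising): /e/ is a mid vowel in word-final position, so it raises to [i]. /agoravuodee/ → agoravuodei.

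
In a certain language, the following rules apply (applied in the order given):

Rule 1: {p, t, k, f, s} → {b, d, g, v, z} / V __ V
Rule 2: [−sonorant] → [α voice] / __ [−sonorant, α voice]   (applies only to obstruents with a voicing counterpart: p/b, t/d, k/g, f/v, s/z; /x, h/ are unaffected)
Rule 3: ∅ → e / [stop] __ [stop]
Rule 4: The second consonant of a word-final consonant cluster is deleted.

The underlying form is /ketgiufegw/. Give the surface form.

kedegiuveg

Rule 1 (intervocalic voicing): /f/ is a voiceless obstruent between vowels /u/ and /e/, so it voices to [v]. /ketgiufegw/ → ketgiuvegw.
Rule 2 (regressive voicing assimilation): /t/ precedes the voiced obstruent /g/, so it voices to [d] by assimilation. /ketgiuvegw/ → kedgiuvegw.
Rule 3 (stop-cluster e-epenthesis): /d/ and /g/ form a stop–stop cluster, so [e] is inserted between them. /kedgiuvegw/ → kedegiuvegw.
Rule 4 (final cluster simplification): /w/ is the second consonant of a word-final cluster /gw/, so it deletes. /kedegiuvegw/ → kedegiuveg.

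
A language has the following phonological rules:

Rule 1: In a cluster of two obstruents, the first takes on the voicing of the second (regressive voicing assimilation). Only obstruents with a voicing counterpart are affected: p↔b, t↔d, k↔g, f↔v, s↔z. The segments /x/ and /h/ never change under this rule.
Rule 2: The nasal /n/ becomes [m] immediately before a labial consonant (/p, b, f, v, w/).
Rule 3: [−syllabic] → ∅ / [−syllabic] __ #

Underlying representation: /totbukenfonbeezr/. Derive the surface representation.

Rule 1 (regressive voicing assimilation): /t/ precedes the voiced obstruent /b/, so it voices to [d] by assimilation. /totbukenfonbeezr/ → todbukenfonbeezr.
Rule 2 (nasal place assimilation): /n/ precedes the labial consonant /f/, so it assimilates in place to [m]. /n/ precedes the labial consonant /b/, so it assimilates in place to [m]. /todbukenfonbeezr/ → todbukemfombeezr.
Rule 3 (final cluster simplification): /r/ is the second consonant of a word-final cluster /zr/, so it deletes. /todbukemfombeezr/ → todbukemfombeez.

todbukemfombeez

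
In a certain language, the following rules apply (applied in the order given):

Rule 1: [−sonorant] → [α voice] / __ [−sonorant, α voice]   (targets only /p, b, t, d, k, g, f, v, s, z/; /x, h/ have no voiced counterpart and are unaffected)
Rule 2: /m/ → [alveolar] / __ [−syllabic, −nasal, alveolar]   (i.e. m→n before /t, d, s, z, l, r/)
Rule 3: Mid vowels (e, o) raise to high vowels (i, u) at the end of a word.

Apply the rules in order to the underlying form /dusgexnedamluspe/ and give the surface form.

Rule 1 (regressive voicing assimilation): /s/ precedes the voiced obstruent /g/, so it voices to [z] by assimilation. /dusgexnedamluspe/ → duzgexnedamluspe.
Rule 2 (nasal place assimilation): /m/ precedes the alveolar consonant /l/, so it assimilates in place to [n]. /duzgexnedamluspe/ → duzgexnedanluspe.
Rule 3 (final vowel raising): /e/ is a mid vowel in word-final position, so it raises to [i]. /duzgexnedanluspe/ → duzgexnedanluspi.

duzgexnedanluspi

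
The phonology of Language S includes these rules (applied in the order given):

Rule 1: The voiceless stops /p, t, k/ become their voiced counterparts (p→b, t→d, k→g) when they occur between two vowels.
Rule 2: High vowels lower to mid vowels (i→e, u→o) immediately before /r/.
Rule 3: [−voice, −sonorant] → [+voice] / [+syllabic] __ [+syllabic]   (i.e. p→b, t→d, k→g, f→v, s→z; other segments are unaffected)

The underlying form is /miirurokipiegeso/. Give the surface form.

Rule 1 (intervocalic voicing): /k/ is a voiceless stop between vowels /o/ and /i/, so it voices to [g]. /p/ is a voiceless stop between vowels /i/ and /i/, so it voices to [b]. /miirurokipiegeso/ → miirurogibiegeso.
Rule 2 (pre-rhotic lowering): /i/ is a high vowel immediately before /r/, so it lowers to [e]. /u/ is a high vowel immediately before /r/, so it lowers to [o]. /miirurogibiegeso/ → mierorogibiegeso.
Rule 3 (intervocalic voicing): /s/ is a voiceless obstruent between vowels /e/ and /o/, so it voices to [z]. /mierorogibiegeso/ → mierorogibiegezo.

mierorogibiegezo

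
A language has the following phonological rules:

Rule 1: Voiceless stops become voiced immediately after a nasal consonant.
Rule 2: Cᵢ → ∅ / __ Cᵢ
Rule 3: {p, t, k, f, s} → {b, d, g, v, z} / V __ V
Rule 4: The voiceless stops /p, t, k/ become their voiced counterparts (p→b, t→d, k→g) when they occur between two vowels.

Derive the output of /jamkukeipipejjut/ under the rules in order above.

Rule 1 (post-nasal voicing): /k/ is a voiceless stop immediately after the nasal /m/, so it voices to [g]. /jamkukeipipejjut/ → jamgukeipipejjut.
Rule 2 (degemination): /jj/ is a geminate; the first /j/ deletes. /jamgukeipipejjut/ → jamgukeipipejut.
Rule 3 (intervocalic voicing): /k/ is a voiceless obstruent between vowels /u/ and /e/, so it voices to [g]. /p/ is a voiceless obstruent between vowels /i/ and /i/, so it voices to [b]. /p/ is a voiceless obstruent between vowels /i/ and /e/, so it voices to [b]. /jamgukeipipejut/ → jamgugeibibejut.
Rule 4 (intervocalic voicing): no segment meets the environment; /jamgugeibibejut/ is unchanged.

jamgugeibibejut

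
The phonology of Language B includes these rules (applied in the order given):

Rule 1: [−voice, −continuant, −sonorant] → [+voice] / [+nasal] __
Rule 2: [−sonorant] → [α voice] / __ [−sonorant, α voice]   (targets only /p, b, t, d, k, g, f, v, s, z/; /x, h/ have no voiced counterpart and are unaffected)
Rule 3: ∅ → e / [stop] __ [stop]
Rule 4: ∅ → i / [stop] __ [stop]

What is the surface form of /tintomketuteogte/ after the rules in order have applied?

Rule 1 (post-nasal voicing): /t/ is a voiceless stop immediately after the nasal /n/, so it voices to [d]. /k/ is a voiceless stop immediately after the nasal /m/, so it voices to [g]. /tintomketuteogte/ → tindomgetuteogte.
Rule 2 (regressive voicing assimilation): /g/ precedes the voiceless obstruent /t/, so it devoices to [k] by assimilation. /tindomgetuteogte/ → tindomgetuteokte.
Rule 3 (stop-cluster e-epenthesis): /k/ and /t/ form a stop–stop cluster, so [e] is inserted between them. /tindomgetuteokte/ → tindomgetuteokete.
Rule 4 (stop-cluster i-epenthesis): no segment meets the environment; /tindomgetuteokete/ is unchanged.

tindomgetuteokete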